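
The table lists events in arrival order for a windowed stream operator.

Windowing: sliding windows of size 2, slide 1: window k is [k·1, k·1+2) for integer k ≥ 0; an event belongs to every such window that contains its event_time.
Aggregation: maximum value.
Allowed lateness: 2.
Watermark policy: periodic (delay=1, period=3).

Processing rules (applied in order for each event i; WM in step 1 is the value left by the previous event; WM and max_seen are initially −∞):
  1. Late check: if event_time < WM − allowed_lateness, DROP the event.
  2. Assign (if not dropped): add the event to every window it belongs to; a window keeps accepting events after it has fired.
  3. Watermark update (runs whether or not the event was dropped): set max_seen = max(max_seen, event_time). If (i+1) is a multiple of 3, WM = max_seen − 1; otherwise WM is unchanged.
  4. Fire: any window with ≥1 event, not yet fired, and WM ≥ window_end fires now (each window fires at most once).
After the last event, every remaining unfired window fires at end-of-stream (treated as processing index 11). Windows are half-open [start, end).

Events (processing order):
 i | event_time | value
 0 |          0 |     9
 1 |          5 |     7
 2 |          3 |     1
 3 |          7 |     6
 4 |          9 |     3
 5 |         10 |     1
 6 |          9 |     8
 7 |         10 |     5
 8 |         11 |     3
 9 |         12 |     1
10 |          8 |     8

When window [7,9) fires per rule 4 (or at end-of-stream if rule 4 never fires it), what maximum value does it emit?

i=0 t=0 v=9: → [0,2); WM=−∞
i=1 t=5 v=7: → [5,7),[4,6); WM=−∞
i=2 t=3 v=1: → [3,5),[2,4); WM=4; [0,2) fires=9 [2,4) fires=1
i=3 t=7 v=6: → [7,9),[6,8); WM=4
i=4 t=9 v=3: → [9,11),[8,10); WM=4
i=5 t=10 v=1: → [10,12),[9,11); WM=9; [3,5) fires=1 [4,6) fires=7 [5,7) fires=7 [6,8) fires=6 [7,9) fires=6
i=6 t=9 v=8: → [9,11),[8,10); WM=9
i=7 t=10 v=5: → [10,12),[9,11); WM=9
i=8 t=11 v=3: → [11,13),[10,12); WM=10; [8,10) fires=8
i=9 t=12 v=1: → [12,14),[11,13); WM=10
i=10 t=8 v=8: → [8,10),[7,9); WM=10

6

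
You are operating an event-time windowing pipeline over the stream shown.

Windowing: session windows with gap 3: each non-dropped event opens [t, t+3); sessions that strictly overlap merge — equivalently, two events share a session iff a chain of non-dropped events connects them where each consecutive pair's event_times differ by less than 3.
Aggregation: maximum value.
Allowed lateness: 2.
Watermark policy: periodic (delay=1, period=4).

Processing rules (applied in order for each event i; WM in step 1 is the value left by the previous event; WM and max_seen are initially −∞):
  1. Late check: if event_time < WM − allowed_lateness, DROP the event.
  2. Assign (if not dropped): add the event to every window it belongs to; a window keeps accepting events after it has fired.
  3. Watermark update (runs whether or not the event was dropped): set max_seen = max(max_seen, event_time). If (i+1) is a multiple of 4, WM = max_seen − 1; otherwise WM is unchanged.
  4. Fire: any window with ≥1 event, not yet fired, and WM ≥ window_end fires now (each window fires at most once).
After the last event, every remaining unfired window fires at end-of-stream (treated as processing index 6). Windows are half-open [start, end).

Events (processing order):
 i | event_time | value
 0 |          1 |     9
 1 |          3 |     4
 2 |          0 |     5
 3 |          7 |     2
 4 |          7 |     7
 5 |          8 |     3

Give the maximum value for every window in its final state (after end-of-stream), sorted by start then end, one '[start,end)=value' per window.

[0,6)=9 [7,11)=7

i=0 t=1 v=9: → [1,4); WM=−∞
i=1 t=3 v=4: → [1,6); WM=−∞
i=2 t=0 v=5: → [0,6); WM=−∞
i=3 t=7 v=2: → [7,10); WM=6
i=4 t=7 v=7: → [7,10); WM=6
i=5 t=8 v=3: → [7,11); WM=6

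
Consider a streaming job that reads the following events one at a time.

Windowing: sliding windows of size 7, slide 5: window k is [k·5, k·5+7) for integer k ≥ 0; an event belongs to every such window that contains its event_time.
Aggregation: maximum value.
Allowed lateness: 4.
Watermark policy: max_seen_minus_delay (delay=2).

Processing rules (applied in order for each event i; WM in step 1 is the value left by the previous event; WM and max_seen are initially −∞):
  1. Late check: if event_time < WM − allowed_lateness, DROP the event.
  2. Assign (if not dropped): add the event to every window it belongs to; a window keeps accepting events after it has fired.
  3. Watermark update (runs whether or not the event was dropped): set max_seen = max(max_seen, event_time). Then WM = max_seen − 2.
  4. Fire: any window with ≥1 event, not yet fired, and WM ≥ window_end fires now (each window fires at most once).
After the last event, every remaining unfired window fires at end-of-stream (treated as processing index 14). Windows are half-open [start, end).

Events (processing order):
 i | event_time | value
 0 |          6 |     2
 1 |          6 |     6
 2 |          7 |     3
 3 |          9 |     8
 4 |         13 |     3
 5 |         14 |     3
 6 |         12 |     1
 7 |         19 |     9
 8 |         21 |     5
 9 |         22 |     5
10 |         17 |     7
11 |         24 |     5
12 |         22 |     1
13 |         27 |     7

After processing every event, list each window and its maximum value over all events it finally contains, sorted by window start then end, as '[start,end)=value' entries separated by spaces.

i=0 t=6 v=2: → [5,12),[0,7); WM=4
i=1 t=6 v=6: → [5,12),[0,7); WM=4
i=2 t=7 v=3: → [5,12); WM=5
i=3 t=9 v=8: → [5,12); WM=7; [0,7) fires=6
i=4 t=13 v=3: → [10,17); WM=11
i=5 t=14 v=3: → [10,17); WM=12; [5,12) fires=8
i=6 t=12 v=1: → [10,17); WM=12
i=7 t=19 v=9: → [15,22); WM=17; [10,17) fires=3
i=8 t=21 v=5: → [20,27),[15,22); WM=19
i=9 t=22 v=5: → [20,27); WM=20
i=10 t=17 v=7: → [15,22); WM=20
i=11 t=24 v=5: → [20,27); WM=22; [15,22) fires=9
i=12 t=22 v=1: → [20,27); WM=22
i=13 t=27 v=7: → [25,32); WM=25

[0,7)=6 [5,12)=8 [10,17)=3 [15,22)=9 [20,27)=5 [25,32)=7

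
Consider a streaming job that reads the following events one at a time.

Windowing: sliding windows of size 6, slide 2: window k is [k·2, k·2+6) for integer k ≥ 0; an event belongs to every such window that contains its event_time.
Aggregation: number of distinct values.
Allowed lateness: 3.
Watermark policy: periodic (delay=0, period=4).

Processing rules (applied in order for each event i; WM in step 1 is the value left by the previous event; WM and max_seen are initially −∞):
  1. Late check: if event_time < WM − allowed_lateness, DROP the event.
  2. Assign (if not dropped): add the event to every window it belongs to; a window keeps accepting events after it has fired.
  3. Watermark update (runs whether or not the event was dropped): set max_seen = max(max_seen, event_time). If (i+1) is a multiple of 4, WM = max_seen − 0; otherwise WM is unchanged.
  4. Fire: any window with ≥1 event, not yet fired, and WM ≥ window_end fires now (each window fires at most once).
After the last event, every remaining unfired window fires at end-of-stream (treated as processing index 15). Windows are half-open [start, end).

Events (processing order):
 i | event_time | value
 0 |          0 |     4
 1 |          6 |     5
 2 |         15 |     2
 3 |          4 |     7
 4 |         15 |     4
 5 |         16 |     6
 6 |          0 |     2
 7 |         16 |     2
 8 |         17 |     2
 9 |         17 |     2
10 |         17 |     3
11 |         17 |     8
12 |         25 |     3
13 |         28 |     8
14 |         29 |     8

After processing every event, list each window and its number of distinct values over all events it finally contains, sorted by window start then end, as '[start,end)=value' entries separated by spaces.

i=0 t=0 v=4: → [0,6); WM=−∞
i=1 t=6 v=5: → [6,12),[4,10),[2,8); WM=−∞
i=2 t=15 v=2: → [14,20),[12,18),[10,16); WM=−∞
i=3 t=4 v=7: → [4,10),[2,8),[0,6); WM=15; [0,6) fires=2 [2,8) fires=2 [4,10) fires=2 [6,12) fires=1
i=4 t=15 v=4: → [14,20),[12,18),[10,16); WM=15
i=5 t=16 v=6: → [16,22),[14,20),[12,18); WM=15
i=6 t=0 v=2: DROP (t<15-3); WM=15
i=7 t=16 v=2: → [16,22),[14,20),[12,18); WM=16; [10,16) fires=2
i=8 t=17 v=2: → [16,22),[14,20),[12,18); WM=16
i=9 t=17 v=2: → [16,22),[14,20),[12,18); WM=16
i=10 t=17 v=3: → [16,22),[14,20),[12,18); WM=16
i=11 t=17 v=8: → [16,22),[14,20),[12,18); WM=17
i=12 t=25 v=3: → [24,30),[22,28),[20,26); WM=17
i=13 t=28 v=8: → [28,34),[26,32),[24,30); WM=17
i=14 t=29 v=8: → [28,34),[26,32),[24,30); WM=17

[0,6)=2 [2,8)=2 [4,10)=2 [6,12)=1 [10,16)=2 [12,18)=5 [14,20)=5 [16,22)=4 [20,26)=1 [22,28)=1 [24,30)=2 [26,32)=1 [28,34)=1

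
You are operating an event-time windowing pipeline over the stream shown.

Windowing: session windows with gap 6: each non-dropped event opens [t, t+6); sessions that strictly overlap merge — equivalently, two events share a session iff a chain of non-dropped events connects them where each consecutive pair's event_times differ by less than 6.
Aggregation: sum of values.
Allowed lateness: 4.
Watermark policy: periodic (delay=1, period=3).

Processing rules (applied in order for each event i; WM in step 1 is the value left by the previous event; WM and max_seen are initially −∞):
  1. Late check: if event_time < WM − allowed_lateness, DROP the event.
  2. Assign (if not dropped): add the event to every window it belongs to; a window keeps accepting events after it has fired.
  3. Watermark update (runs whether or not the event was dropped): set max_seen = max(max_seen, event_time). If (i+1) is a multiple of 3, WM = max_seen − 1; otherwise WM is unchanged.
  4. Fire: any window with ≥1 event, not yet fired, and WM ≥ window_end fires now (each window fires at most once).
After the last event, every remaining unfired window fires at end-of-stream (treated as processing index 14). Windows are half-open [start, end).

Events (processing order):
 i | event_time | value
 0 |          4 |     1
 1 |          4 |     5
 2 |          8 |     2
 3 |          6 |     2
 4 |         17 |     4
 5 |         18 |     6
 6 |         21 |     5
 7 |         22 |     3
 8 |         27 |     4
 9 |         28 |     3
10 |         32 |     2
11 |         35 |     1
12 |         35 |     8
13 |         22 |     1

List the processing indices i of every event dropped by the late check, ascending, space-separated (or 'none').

i=0 t=4 v=1: → [4,10); WM=−∞
i=1 t=4 v=5: → [4,10); WM=−∞
i=2 t=8 v=2: → [4,14); WM=7
i=3 t=6 v=2: → [4,14); WM=7
i=4 t=17 v=4: → [17,23); WM=7
i=5 t=18 v=6: → [17,24); WM=17
i=6 t=21 v=5: → [17,27); WM=17
i=7 t=22 v=3: → [17,28); WM=17
i=8 t=27 v=4: → [17,33); WM=26
i=9 t=28 v=3: → [17,34); WM=26
i=10 t=32 v=2: → [17,38); WM=26
i=11 t=35 v=1: → [17,41); WM=34
i=12 t=35 v=8: → [17,41); WM=34
i=13 t=22 v=1: DROP (t<34-4); WM=34

13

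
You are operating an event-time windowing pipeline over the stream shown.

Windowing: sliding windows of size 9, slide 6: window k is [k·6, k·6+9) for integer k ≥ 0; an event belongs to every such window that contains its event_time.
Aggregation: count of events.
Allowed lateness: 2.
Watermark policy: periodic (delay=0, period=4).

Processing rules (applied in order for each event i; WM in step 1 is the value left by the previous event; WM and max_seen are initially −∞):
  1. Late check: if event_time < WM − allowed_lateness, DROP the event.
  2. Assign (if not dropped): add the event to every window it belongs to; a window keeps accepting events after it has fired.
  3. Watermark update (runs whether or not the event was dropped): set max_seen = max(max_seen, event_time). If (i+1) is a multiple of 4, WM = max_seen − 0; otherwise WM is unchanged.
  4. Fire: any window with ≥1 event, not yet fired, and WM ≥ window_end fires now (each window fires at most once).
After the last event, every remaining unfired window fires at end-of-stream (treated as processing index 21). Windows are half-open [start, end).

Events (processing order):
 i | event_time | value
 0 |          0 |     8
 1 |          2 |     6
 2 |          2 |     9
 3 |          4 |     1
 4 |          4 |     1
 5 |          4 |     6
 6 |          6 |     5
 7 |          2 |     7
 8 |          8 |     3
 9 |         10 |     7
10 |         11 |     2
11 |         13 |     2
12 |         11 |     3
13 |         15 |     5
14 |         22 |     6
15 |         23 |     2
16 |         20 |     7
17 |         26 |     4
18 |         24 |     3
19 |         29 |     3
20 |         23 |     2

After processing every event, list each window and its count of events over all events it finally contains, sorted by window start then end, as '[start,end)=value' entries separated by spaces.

[0,9)=9 [6,15)=6 [12,21)=2 [18,27)=4 [24,33)=3

i=0 t=0 v=8: → [0,9); WM=−∞
i=1 t=2 v=6: → [0,9); WM=−∞
i=2 t=2 v=9: → [0,9); WM=−∞
i=3 t=4 v=1: → [0,9); WM=4
i=4 t=4 v=1: → [0,9); WM=4
i=5 t=4 v=6: → [0,9); WM=4
i=6 t=6 v=5: → [6,15),[0,9); WM=4
i=7 t=2 v=7: → [0,9); WM=6
i=8 t=8 v=3: → [6,15),[0,9); WM=6
i=9 t=10 v=7: → [6,15); WM=6
i=10 t=11 v=2: → [6,15); WM=6
i=11 t=13 v=2: → [12,21),[6,15); WM=13; [0,9) fires=9
i=12 t=11 v=3: → [6,15); WM=13
i=13 t=15 v=5: → [12,21); WM=13
i=14 t=22 v=6: → [18,27); WM=13
i=15 t=23 v=2: → [18,27); WM=23; [6,15) fires=6 [12,21) fires=2
i=16 t=20 v=7: DROP (t<23-2); WM=23
i=17 t=26 v=4: → [24,33),[18,27); WM=23
i=18 t=24 v=3: → [24,33),[18,27); WM=23
i=19 t=29 v=3: → [24,33); WM=29; [18,27) fires=4
i=20 t=23 v=2: DROP (t<29-2); WM=29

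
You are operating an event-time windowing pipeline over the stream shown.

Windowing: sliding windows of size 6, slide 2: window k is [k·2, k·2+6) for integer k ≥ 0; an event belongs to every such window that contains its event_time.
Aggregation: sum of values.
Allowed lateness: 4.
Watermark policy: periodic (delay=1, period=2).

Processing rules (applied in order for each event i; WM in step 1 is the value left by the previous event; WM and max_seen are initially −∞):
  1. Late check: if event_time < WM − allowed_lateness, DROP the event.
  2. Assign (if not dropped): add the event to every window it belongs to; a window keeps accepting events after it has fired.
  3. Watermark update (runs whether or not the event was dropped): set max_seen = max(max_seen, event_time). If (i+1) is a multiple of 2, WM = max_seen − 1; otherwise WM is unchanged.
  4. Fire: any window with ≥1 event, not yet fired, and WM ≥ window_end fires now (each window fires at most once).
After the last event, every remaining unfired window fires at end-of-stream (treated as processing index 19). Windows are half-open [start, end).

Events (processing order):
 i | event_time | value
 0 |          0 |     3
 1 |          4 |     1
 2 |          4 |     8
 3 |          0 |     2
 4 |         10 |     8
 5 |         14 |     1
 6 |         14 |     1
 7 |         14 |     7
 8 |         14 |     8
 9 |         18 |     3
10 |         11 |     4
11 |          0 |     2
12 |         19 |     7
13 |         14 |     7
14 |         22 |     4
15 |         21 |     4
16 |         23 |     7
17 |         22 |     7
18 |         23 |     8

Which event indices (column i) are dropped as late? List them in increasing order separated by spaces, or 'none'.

10 11

i=0 t=0 v=3: → [0,6); WM=−∞
i=1 t=4 v=1: → [4,10),[2,8),[0,6); WM=3
i=2 t=4 v=8: → [4,10),[2,8),[0,6); WM=3
i=3 t=0 v=2: → [0,6); WM=3
i=4 t=10 v=8: → [10,16),[8,14),[6,12); WM=3
i=5 t=14 v=1: → [14,20),[12,18),[10,16); WM=13; [0,6) fires=14 [2,8) fires=9 [4,10) fires=9 [6,12) fires=8
i=6 t=14 v=1: → [14,20),[12,18),[10,16); WM=13
i=7 t=14 v=7: → [14,20),[12,18),[10,16); WM=13
i=8 t=14 v=8: → [14,20),[12,18),[10,16); WM=13
i=9 t=18 v=3: → [18,24),[16,22),[14,20); WM=17; [8,14) fires=8 [10,16) fires=25
i=10 t=11 v=4: DROP (t<17-4); WM=17
i=11 t=0 v=2: DROP (t<17-4); WM=17
i=12 t=19 v=7: → [18,24),[16,22),[14,20); WM=17
i=13 t=14 v=7: → [14,20),[12,18),[10,16); WM=18; [12,18) fires=24
i=14 t=22 v=4: → [22,28),[20,26),[18,24); WM=18
i=15 t=21 v=4: → [20,26),[18,24),[16,22); WM=21; [14,20) fires=34
i=16 t=23 v=7: → [22,28),[20,26),[18,24); WM=21
i=17 t=22 v=7: → [22,28),[20,26),[18,24); WM=22; [16,22) fires=14
i=18 t=23 v=8: → [22,28),[20,26),[18,24); WM=22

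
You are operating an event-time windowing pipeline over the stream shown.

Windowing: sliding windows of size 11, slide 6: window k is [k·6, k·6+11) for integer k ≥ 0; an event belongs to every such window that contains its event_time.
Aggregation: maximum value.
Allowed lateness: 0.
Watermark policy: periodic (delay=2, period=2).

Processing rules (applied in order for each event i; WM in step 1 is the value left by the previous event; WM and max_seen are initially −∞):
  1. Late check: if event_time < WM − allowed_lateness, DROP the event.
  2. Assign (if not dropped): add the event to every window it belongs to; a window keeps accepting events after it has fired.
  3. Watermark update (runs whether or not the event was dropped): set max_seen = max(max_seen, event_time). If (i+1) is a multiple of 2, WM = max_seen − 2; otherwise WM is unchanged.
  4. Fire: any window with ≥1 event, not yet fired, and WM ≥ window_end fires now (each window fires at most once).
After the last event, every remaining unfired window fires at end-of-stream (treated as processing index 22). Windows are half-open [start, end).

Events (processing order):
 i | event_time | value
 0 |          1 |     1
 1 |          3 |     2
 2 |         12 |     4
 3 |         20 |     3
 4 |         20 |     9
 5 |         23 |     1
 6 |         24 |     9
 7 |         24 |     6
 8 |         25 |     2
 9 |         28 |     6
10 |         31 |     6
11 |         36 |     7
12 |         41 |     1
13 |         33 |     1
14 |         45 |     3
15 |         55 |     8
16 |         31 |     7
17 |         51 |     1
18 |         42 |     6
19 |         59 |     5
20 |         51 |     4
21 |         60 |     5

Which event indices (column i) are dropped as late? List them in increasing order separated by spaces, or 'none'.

13 16 17 18 20

i=0 t=1 v=1: → [0,11); WM=−∞
i=1 t=3 v=2: → [0,11); WM=1
i=2 t=12 v=4: → [12,23),[6,17); WM=1
i=3 t=20 v=3: → [18,29),[12,23); WM=18; [0,11) fires=2 [6,17) fires=4
i=4 t=20 v=9: → [18,29),[12,23); WM=18
i=5 t=23 v=1: → [18,29); WM=21
i=6 t=24 v=9: → [24,35),[18,29); WM=21
i=7 t=24 v=6: → [24,35),[18,29); WM=22
i=8 t=25 v=2: → [24,35),[18,29); WM=22
i=9 t=28 v=6: → [24,35),[18,29); WM=26; [12,23) fires=9
i=10 t=31 v=6: → [30,41),[24,35); WM=26
i=11 t=36 v=7: → [36,47),[30,41); WM=34; [18,29) fires=9
i=12 t=41 v=1: → [36,47); WM=34
i=13 t=33 v=1: DROP (t<34-0); WM=39; [24,35) fires=9
i=14 t=45 v=3: → [42,53),[36,47); WM=39
i=15 t=55 v=8: → [54,65),[48,59); WM=53; [30,41) fires=7 [36,47) fires=7 [42,53) fires=3
i=16 t=31 v=7: DROP (t<53-0); WM=53
i=17 t=51 v=1: DROP (t<53-0); WM=53
i=18 t=42 v=6: DROP (t<53-0); WM=53
i=19 t=59 v=5: → [54,65); WM=57
i=20 t=51 v=4: DROP (t<57-0); WM=57
i=21 t=60 v=5: → [60,71),[54,65); WM=58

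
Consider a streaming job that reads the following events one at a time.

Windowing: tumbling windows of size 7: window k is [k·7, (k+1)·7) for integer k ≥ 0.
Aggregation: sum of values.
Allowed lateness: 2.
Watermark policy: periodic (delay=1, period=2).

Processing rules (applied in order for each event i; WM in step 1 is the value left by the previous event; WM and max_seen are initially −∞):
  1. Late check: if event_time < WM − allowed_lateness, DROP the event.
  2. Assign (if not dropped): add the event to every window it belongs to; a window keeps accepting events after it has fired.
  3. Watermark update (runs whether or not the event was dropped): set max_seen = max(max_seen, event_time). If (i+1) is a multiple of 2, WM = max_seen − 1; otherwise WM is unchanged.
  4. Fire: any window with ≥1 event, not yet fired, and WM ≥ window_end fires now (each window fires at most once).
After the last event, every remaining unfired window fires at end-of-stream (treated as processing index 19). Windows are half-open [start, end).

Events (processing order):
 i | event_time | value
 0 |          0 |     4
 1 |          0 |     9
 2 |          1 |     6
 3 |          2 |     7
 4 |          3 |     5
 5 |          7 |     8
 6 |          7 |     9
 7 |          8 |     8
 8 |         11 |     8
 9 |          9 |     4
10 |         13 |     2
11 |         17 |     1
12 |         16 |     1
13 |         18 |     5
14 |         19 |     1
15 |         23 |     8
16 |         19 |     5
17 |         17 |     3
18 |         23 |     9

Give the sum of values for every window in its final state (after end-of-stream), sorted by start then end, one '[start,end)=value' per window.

[0,7)=31 [7,14)=39 [14,21)=8 [21,28)=17

i=0 t=0 v=4: → [0,7); WM=−∞
i=1 t=0 v=9: → [0,7); WM=-1
i=2 t=1 v=6: → [0,7); WM=-1
i=3 t=2 v=7: → [0,7); WM=1
i=4 t=3 v=5: → [0,7); WM=1
i=5 t=7 v=8: → [7,14); WM=6
i=6 t=7 v=9: → [7,14); WM=6
i=7 t=8 v=8: → [7,14); WM=7; [0,7) fires=31
i=8 t=11 v=8: → [7,14); WM=7
i=9 t=9 v=4: → [7,14); WM=10
i=10 t=13 v=2: → [7,14); WM=10
i=11 t=17 v=1: → [14,21); WM=16; [7,14) fires=39
i=12 t=16 v=1: → [14,21); WM=16
i=13 t=18 v=5: → [14,21); WM=17
i=14 t=19 v=1: → [14,21); WM=17
i=15 t=23 v=8: → [21,28); WM=22; [14,21) fires=8
i=16 t=19 v=5: DROP (t<22-2); WM=22
i=17 t=17 v=3: DROP (t<22-2); WM=22
i=18 t=23 v=9: → [21,28); WM=22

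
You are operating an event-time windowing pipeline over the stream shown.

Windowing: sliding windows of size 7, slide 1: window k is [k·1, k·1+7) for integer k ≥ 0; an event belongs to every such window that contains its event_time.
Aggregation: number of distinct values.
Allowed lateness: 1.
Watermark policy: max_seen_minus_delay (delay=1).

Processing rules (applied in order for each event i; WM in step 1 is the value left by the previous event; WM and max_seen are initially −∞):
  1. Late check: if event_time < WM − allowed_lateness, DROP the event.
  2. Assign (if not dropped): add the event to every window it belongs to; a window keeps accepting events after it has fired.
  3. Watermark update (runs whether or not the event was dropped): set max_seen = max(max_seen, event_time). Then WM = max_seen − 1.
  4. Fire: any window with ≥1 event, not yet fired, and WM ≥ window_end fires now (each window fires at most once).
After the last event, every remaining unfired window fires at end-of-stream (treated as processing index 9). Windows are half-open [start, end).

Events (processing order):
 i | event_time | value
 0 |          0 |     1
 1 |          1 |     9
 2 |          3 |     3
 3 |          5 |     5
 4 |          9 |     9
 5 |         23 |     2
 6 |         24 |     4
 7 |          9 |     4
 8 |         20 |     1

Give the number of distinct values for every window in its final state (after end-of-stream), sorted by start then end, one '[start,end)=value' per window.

i=0 t=0 v=1: → [0,7); WM=-1
i=1 t=1 v=9: → [1,8),[0,7); WM=0
i=2 t=3 v=3: → [3,10),[2,9),[1,8),[0,7); WM=2
i=3 t=5 v=5: → [5,12),[4,11),[3,10),[2,9),[1,8),[0,7); WM=4
i=4 t=9 v=9: → [9,16),[8,15),[7,14),[6,13),[5,12),[4,11),[3,10); WM=8; [0,7) fires=4 [1,8) fires=3
i=5 t=23 v=2: → [23,30),[22,29),[21,28),[20,27),[19,26),[18,25),[17,24); WM=22; [2,9) fires=2 [3,10) fires=3 [4,11) fires=2 [5,12) fires=2 [6,13) fires=1 [7,14) fires=1 [8,15) fires=1 [9,16) fires=1
i=6 t=24 v=4: → [24,31),[23,30),[22,29),[21,28),[20,27),[19,26),[18,25); WM=23
i=7 t=9 v=4: DROP (t<23-1); WM=23
i=8 t=20 v=1: DROP (t<23-1); WM=23

[0,7)=4 [1,8)=3 [2,9)=2 [3,10)=3 [4,11)=2 [5,12)=2 [6,13)=1 [7,14)=1 [8,15)=1 [9,16)=1 [17,24)=1 [18,25)=2 [19,26)=2 [20,27)=2 [21,28)=2 [22,29)=2 [23,30)=2 [24,31)=1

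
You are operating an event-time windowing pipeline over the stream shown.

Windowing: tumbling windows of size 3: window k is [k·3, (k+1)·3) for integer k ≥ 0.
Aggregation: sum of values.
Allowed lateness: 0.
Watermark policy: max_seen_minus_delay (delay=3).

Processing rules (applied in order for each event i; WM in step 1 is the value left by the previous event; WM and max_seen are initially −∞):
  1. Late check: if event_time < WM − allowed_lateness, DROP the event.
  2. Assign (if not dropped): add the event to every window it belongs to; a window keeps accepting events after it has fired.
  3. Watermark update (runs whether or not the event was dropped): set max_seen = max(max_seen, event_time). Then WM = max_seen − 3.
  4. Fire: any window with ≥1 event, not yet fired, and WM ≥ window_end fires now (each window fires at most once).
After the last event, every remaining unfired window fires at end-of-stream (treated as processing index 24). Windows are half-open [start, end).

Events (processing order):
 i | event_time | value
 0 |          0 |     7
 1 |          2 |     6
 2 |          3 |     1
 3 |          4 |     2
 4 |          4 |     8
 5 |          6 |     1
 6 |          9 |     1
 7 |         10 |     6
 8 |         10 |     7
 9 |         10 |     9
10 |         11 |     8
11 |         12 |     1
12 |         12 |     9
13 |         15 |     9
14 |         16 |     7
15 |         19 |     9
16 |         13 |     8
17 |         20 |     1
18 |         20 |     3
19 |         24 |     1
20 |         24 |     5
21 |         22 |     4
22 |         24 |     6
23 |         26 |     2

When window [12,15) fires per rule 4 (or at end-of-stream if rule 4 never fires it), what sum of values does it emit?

i=0 t=0 v=7: → [0,3); WM=-3
i=1 t=2 v=6: → [0,3); WM=-1
i=2 t=3 v=1: → [3,6); WM=0
i=3 t=4 v=2: → [3,6); WM=1
i=4 t=4 v=8: → [3,6); WM=1
i=5 t=6 v=1: → [6,9); WM=3; [0,3) fires=13
i=6 t=9 v=1: → [9,12); WM=6; [3,6) fires=11
i=7 t=10 v=6: → [9,12); WM=7
i=8 t=10 v=7: → [9,12); WM=7
i=9 t=10 v=9: → [9,12); WM=7
i=10 t=11 v=8: → [9,12); WM=8
i=11 t=12 v=1: → [12,15); WM=9; [6,9) fires=1
i=12 t=12 v=9: → [12,15); WM=9
i=13 t=15 v=9: → [15,18); WM=12; [9,12) fires=31
i=14 t=16 v=7: → [15,18); WM=13
i=15 t=19 v=9: → [18,21); WM=16; [12,15) fires=10
i=16 t=13 v=8: DROP (t<16-0); WM=16
i=17 t=20 v=1: → [18,21); WM=17
i=18 t=20 v=3: → [18,21); WM=17
i=19 t=24 v=1: → [24,27); WM=21; [15,18) fires=16 [18,21) fires=13
i=20 t=24 v=5: → [24,27); WM=21
i=21 t=22 v=4: → [21,24); WM=21
i=22 t=24 v=6: → [24,27); WM=21
i=23 t=26 v=2: → [24,27); WM=23

10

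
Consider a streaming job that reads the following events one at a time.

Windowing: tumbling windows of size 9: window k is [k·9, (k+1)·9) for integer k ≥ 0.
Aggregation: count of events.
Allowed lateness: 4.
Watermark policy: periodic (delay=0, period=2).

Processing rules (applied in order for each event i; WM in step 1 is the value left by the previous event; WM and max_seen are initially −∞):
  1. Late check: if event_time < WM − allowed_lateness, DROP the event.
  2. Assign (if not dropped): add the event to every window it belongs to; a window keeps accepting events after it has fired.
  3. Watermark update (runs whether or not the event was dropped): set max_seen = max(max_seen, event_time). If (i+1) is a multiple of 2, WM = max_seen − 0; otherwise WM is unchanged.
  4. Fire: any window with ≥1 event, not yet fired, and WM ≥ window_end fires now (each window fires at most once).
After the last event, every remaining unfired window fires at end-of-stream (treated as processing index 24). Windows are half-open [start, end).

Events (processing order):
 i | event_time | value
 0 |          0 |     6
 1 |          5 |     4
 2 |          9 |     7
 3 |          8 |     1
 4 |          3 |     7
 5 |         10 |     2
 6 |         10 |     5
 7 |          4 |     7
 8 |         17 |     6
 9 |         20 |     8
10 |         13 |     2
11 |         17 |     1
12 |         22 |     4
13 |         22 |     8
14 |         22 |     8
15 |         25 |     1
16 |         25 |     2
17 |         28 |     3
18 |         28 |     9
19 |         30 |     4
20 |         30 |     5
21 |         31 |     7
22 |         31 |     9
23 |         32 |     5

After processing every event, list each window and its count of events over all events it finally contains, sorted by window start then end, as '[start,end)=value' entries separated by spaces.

[0,9)=3 [9,18)=5 [18,27)=6 [27,36)=7

i=0 t=0 v=6: → [0,9); WM=−∞
i=1 t=5 v=4: → [0,9); WM=5
i=2 t=9 v=7: → [9,18); WM=5
i=3 t=8 v=1: → [0,9); WM=9; [0,9) fires=3
i=4 t=3 v=7: DROP (t<9-4); WM=9
i=5 t=10 v=2: → [9,18); WM=10
i=6 t=10 v=5: → [9,18); WM=10
i=7 t=4 v=7: DROP (t<10-4); WM=10
i=8 t=17 v=6: → [9,18); WM=10
i=9 t=20 v=8: → [18,27); WM=20; [9,18) fires=4
i=10 t=13 v=2: DROP (t<20-4); WM=20
i=11 t=17 v=1: → [9,18); WM=20
i=12 t=22 v=4: → [18,27); WM=20
i=13 t=22 v=8: → [18,27); WM=22
i=14 t=22 v=8: → [18,27); WM=22
i=15 t=25 v=1: → [18,27); WM=25
i=16 t=25 v=2: → [18,27); WM=25
i=17 t=28 v=3: → [27,36); WM=28; [18,27) fires=6
i=18 t=28 v=9: → [27,36); WM=28
i=19 t=30 v=4: → [27,36); WM=30
i=20 t=30 v=5: → [27,36); WM=30
i=21 t=31 v=7: → [27,36); WM=31
i=22 t=31 v=9: → [27,36); WM=31
i=23 t=32 v=5: → [27,36); WM=32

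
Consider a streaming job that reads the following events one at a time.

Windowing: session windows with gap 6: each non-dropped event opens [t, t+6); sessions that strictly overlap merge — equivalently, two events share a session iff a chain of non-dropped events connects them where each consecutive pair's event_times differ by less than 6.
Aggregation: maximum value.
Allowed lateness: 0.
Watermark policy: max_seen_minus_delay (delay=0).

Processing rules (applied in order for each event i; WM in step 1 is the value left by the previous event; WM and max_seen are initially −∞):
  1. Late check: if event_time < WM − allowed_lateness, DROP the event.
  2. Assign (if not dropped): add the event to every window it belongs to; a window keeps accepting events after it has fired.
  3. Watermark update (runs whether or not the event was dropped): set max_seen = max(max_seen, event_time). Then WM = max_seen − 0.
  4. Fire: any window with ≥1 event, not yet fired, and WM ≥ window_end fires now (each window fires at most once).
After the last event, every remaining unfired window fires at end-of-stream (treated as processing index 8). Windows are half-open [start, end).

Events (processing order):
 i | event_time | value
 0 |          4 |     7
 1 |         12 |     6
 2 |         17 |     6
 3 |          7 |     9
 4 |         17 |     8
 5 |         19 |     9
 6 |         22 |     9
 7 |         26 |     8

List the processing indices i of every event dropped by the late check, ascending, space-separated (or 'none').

i=0 t=4 v=7: → [4,10); WM=4
i=1 t=12 v=6: → [12,18); WM=12
i=2 t=17 v=6: → [12,23); WM=17
i=3 t=7 v=9: DROP (t<17-0); WM=17
i=4 t=17 v=8: → [12,23); WM=17
i=5 t=19 v=9: → [12,25); WM=19
i=6 t=22 v=9: → [12,28); WM=22
i=7 t=26 v=8: → [12,32); WM=26

3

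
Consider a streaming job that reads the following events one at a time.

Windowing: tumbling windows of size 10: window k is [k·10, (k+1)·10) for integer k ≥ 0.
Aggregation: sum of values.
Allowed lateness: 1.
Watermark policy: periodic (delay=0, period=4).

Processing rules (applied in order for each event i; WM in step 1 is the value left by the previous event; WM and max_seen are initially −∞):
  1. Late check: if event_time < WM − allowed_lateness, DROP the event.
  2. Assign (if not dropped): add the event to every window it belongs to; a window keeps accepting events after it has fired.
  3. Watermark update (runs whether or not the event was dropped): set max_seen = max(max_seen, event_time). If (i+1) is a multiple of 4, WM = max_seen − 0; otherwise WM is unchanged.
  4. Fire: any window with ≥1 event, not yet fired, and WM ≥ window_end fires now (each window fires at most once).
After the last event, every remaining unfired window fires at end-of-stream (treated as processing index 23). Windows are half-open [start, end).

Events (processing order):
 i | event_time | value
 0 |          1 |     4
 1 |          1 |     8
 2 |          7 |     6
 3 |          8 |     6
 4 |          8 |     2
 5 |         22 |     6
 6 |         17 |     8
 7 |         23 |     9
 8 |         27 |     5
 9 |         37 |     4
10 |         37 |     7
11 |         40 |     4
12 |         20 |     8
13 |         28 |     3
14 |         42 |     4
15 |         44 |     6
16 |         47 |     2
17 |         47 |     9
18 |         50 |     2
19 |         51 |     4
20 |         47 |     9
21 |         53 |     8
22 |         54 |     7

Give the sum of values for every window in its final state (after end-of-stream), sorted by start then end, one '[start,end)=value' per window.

i=0 t=1 v=4: → [0,10); WM=−∞
i=1 t=1 v=8: → [0,10); WM=−∞
i=2 t=7 v=6: → [0,10); WM=−∞
i=3 t=8 v=6: → [0,10); WM=8
i=4 t=8 v=2: → [0,10); WM=8
i=5 t=22 v=6: → [20,30); WM=8
i=6 t=17 v=8: → [10,20); WM=8
i=7 t=23 v=9: → [20,30); WM=23; [0,10) fires=26 [10,20) fires=8
i=8 t=27 v=5: → [20,30); WM=23
i=9 t=37 v=4: → [30,40); WM=23
i=10 t=37 v=7: → [30,40); WM=23
i=11 t=40 v=4: → [40,50); WM=40; [20,30) fires=20 [30,40) fires=11
i=12 t=20 v=8: DROP (t<40-1); WM=40
i=13 t=28 v=3: DROP (t<40-1); WM=40
i=14 t=42 v=4: → [40,50); WM=40
i=15 t=44 v=6: → [40,50); WM=44
i=16 t=47 v=2: → [40,50); WM=44
i=17 t=47 v=9: → [40,50); WM=44
i=18 t=50 v=2: → [50,60); WM=44
i=19 t=51 v=4: → [50,60); WM=51; [40,50) fires=25
i=20 t=47 v=9: DROP (t<51-1); WM=51
i=21 t=53 v=8: → [50,60); WM=51
i=22 t=54 v=7: → [50,60); WM=51

[0,10)=26 [10,20)=8 [20,30)=20 [30,40)=11 [40,50)=25 [50,60)=21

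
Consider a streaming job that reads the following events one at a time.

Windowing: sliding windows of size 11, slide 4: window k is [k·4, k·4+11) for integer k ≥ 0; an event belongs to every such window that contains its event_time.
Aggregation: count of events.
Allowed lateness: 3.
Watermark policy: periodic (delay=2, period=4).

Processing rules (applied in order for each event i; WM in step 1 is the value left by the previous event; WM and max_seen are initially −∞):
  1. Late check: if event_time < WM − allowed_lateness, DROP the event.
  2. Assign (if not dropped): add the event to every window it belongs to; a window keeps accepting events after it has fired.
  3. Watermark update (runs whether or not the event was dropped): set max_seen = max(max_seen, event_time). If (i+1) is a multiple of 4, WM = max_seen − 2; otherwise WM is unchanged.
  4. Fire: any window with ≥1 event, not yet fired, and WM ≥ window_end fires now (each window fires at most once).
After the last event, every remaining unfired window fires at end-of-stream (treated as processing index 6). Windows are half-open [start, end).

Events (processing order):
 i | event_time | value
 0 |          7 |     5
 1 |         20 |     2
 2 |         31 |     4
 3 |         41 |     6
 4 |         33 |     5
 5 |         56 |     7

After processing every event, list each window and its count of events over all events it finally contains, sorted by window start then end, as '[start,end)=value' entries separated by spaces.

i=0 t=7 v=5: → [4,15),[0,11); WM=−∞
i=1 t=20 v=2: → [20,31),[16,27),[12,23); WM=−∞
i=2 t=31 v=4: → [28,39),[24,35); WM=−∞
i=3 t=41 v=6: → [40,51),[36,47),[32,43); WM=39; [0,11) fires=1 [4,15) fires=1 [12,23) fires=1 [16,27) fires=1 [20,31) fires=1 [24,35) fires=1 [28,39) fires=1
i=4 t=33 v=5: DROP (t<39-3); WM=39
i=5 t=56 v=7: → [56,67),[52,63),[48,59); WM=39

[0,11)=1 [4,15)=1 [12,23)=1 [16,27)=1 [20,31)=1 [24,35)=1 [28,39)=1 [32,43)=1 [36,47)=1 [40,51)=1 [48,59)=1 [52,63)=1 [56,67)=1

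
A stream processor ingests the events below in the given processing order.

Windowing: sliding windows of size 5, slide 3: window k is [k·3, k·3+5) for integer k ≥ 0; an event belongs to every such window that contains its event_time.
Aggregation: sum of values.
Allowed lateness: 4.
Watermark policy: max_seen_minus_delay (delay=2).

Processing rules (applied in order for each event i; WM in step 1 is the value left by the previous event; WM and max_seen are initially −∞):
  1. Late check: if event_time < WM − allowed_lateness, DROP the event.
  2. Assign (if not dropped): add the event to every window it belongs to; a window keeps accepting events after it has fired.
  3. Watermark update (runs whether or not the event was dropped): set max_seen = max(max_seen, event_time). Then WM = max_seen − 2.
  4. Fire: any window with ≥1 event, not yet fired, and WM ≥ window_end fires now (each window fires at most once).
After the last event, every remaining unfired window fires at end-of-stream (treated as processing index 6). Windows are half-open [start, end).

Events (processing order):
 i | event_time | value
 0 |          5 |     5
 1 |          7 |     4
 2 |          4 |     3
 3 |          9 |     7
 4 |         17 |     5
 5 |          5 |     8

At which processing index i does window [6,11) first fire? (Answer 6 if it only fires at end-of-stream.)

4

i=0 t=5 v=5: → [3,8); WM=3
i=1 t=7 v=4: → [6,11),[3,8); WM=5
i=2 t=4 v=3: → [3,8),[0,5); WM=5; [0,5) fires=3
i=3 t=9 v=7: → [9,14),[6,11); WM=7
i=4 t=17 v=5: → [15,20); WM=15; [3,8) fires=12 [6,11) fires=11 [9,14) fires=7
i=5 t=5 v=8: DROP (t<15-4); WM=15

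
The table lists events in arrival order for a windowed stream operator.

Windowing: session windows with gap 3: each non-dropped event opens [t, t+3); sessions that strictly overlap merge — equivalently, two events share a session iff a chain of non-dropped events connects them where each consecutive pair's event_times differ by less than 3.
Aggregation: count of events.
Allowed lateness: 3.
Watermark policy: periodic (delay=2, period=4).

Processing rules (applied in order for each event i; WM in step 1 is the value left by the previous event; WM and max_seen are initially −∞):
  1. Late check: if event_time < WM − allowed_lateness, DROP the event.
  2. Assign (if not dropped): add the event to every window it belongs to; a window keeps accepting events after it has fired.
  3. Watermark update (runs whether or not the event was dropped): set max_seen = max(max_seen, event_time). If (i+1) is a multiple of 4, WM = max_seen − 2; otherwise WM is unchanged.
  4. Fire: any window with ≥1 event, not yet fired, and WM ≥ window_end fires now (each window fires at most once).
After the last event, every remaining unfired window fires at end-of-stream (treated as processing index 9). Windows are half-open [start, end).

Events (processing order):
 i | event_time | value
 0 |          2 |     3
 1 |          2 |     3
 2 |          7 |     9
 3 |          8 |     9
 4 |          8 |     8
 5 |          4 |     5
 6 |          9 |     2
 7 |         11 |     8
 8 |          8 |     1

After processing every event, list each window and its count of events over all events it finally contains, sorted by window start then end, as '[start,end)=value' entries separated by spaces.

[2,7)=3 [7,14)=6

i=0 t=2 v=3: → [2,5); WM=−∞
i=1 t=2 v=3: → [2,5); WM=−∞
i=2 t=7 v=9: → [7,10); WM=−∞
i=3 t=8 v=9: → [7,11); WM=6
i=4 t=8 v=8: → [7,11); WM=6
i=5 t=4 v=5: → [2,7); WM=6
i=6 t=9 v=2: → [7,12); WM=6
i=7 t=11 v=8: → [7,14); WM=9
i=8 t=8 v=1: → [7,14); WM=9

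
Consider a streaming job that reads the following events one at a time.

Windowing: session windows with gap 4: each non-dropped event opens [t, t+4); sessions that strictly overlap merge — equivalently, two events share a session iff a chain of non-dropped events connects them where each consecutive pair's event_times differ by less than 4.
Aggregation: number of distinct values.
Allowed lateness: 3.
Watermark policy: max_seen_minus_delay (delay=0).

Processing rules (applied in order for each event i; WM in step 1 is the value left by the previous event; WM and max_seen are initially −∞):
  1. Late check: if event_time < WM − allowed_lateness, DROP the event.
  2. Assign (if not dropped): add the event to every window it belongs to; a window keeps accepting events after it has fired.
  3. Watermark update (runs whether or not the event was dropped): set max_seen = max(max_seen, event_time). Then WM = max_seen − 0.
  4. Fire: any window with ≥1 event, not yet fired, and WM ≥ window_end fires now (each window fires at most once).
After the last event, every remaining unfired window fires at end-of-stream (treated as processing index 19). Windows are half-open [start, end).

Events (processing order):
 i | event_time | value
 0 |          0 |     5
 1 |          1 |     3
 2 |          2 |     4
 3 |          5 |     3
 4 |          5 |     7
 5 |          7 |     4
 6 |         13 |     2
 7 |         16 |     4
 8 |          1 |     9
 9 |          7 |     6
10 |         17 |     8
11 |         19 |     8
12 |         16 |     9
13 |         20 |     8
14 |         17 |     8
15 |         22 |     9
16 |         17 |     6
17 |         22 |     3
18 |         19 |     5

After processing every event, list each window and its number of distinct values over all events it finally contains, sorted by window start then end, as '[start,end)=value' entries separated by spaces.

i=0 t=0 v=5: → [0,4); WM=0
i=1 t=1 v=3: → [0,5); WM=1
i=2 t=2 v=4: → [0,6); WM=2
i=3 t=5 v=3: → [0,9); WM=5
i=4 t=5 v=7: → [0,9); WM=5
i=5 t=7 v=4: → [0,11); WM=7
i=6 t=13 v=2: → [13,17); WM=13
i=7 t=16 v=4: → [13,20); WM=16
i=8 t=1 v=9: DROP (t<16-3); WM=16
i=9 t=7 v=6: DROP (t<16-3); WM=16
i=10 t=17 v=8: → [13,21); WM=17
i=11 t=19 v=8: → [13,23); WM=19
i=12 t=16 v=9: → [13,23); WM=19
i=13 t=20 v=8: → [13,24); WM=20
i=14 t=17 v=8: → [13,24); WM=20
i=15 t=22 v=9: → [13,26); WM=22
i=16 t=17 v=6: DROP (t<22-3); WM=22
i=17 t=22 v=3: → [13,26); WM=22
i=18 t=19 v=5: → [13,26); WM=22

[0,11)=4 [13,26)=6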